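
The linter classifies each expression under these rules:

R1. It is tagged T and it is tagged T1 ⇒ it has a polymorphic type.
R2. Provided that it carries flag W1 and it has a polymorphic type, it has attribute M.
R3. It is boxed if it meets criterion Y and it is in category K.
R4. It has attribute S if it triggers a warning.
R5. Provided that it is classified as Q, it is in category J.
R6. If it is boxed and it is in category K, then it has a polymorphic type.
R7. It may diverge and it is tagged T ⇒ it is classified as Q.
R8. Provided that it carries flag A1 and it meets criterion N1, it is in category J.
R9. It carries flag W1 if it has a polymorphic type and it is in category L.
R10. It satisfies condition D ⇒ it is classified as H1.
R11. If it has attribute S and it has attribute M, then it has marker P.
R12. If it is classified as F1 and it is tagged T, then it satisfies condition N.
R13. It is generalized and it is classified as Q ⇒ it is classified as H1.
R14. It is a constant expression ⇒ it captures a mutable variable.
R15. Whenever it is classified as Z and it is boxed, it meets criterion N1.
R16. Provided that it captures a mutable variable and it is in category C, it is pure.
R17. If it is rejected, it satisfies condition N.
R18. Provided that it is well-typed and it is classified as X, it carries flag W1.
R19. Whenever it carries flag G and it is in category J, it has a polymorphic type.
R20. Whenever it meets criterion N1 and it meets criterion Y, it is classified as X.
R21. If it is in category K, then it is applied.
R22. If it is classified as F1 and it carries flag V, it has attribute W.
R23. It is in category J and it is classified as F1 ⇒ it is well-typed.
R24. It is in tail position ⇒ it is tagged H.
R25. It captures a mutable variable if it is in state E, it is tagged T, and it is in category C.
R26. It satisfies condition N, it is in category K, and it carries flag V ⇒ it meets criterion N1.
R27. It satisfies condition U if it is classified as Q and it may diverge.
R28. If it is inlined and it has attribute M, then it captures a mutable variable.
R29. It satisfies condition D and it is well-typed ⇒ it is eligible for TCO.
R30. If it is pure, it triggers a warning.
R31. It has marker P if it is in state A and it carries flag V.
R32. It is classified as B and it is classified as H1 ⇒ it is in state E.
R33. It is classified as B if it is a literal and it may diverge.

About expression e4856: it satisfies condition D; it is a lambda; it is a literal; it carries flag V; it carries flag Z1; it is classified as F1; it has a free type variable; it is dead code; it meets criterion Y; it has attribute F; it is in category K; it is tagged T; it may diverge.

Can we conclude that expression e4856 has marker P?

No

Forward chaining from the given facts derives: is boxed, has a polymorphic type, is classified as Q, is classified as H1, satisfies condition N, is applied, has attribute W, meets criterion N1, satisfies condition U, is classified as B, is in category J, is classified as X, is well-typed, is eligible for TCO, is in state E, carries flag W1, has attribute M.
Rules concluding "it has marker P": R11 needs "it has attribute S"; R31 needs "it is in state A" — none of these are established.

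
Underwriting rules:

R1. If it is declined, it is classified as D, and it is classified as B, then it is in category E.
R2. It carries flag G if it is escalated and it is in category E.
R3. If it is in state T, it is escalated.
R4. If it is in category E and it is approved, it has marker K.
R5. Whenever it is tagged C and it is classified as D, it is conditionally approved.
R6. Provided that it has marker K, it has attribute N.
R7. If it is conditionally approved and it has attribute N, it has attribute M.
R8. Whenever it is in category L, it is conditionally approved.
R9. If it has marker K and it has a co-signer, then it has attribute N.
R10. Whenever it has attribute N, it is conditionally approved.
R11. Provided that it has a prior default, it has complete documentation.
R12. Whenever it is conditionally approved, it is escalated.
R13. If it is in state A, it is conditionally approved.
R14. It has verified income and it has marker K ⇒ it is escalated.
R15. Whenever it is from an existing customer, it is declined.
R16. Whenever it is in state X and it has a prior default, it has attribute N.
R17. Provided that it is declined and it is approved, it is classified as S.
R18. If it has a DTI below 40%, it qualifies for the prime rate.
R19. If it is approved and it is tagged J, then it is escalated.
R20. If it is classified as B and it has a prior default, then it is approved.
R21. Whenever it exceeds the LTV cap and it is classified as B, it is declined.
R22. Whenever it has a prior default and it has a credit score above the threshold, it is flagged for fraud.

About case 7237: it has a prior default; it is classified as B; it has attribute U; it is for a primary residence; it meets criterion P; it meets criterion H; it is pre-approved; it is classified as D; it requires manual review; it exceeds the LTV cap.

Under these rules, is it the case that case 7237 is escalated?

Yes

By R20 (it is classified as B, it has a prior default): it is approved.
By R21 (it exceeds the LTV cap, it is classified as B): it is declined.
By R1 (it is declined, it is classified as D, it is classified as B): it is in category E.
By R4 (it is in category E, it is approved): it has marker K.
By R6 (it has marker K): it has attribute N.
By R10 (it has attribute N): it is conditionally approved.
By R12 (it is conditionally approved): it is escalated.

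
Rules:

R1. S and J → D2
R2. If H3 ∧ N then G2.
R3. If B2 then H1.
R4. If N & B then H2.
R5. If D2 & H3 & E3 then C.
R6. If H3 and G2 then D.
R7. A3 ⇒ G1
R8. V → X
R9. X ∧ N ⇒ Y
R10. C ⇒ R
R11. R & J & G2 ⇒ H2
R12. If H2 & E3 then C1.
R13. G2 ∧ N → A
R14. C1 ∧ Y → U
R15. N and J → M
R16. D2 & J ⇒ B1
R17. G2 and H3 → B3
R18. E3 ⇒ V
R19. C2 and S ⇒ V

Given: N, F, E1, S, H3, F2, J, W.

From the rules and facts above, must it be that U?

No

Forward chaining from the given facts derives: D2, G2, D, A, M, B1, B3.
The only rule concluding U is R14, which needs C1; that is never established.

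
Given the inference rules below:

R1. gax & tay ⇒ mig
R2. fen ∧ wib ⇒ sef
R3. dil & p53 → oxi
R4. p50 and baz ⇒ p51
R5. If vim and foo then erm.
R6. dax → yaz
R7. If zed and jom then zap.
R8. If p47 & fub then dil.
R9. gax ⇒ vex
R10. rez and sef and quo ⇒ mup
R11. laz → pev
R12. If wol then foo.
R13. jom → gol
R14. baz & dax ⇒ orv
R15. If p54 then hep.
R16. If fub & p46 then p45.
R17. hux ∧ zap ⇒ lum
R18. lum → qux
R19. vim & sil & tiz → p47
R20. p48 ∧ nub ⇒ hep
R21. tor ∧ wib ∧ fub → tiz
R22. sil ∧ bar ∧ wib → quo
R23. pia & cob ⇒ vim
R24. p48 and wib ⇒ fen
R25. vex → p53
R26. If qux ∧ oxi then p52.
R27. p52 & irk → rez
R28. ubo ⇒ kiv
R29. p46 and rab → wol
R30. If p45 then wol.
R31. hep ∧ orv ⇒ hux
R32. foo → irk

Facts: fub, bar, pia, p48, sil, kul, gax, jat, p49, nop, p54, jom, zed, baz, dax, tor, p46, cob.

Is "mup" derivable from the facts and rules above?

Forward chaining from the given facts derives: yaz, zap, vex, gol, orv, hep, p45, vim, p53, wol, hux, foo, lum, qux, irk, erm.
The only rule concluding mup is R10, which needs rez; that is never established.

No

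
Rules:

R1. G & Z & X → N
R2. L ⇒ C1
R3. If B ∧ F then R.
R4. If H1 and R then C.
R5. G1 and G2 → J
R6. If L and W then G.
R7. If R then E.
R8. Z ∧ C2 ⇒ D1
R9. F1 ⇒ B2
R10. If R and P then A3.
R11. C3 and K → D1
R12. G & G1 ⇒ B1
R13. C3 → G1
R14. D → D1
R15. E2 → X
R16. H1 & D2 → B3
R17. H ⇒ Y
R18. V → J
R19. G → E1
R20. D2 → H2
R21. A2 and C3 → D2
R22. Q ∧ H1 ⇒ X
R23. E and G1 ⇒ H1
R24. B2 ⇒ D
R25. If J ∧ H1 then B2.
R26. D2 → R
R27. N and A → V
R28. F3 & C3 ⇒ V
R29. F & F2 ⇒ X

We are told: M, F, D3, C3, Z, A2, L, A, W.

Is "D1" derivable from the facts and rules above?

No

Forward chaining from the given facts derives: C1, G, G1, E1, D2, R, E, B1, H2, H1, C, B3.
Rules concluding D1: R8 needs C2; R11 needs K; R14 needs D — none of these are established.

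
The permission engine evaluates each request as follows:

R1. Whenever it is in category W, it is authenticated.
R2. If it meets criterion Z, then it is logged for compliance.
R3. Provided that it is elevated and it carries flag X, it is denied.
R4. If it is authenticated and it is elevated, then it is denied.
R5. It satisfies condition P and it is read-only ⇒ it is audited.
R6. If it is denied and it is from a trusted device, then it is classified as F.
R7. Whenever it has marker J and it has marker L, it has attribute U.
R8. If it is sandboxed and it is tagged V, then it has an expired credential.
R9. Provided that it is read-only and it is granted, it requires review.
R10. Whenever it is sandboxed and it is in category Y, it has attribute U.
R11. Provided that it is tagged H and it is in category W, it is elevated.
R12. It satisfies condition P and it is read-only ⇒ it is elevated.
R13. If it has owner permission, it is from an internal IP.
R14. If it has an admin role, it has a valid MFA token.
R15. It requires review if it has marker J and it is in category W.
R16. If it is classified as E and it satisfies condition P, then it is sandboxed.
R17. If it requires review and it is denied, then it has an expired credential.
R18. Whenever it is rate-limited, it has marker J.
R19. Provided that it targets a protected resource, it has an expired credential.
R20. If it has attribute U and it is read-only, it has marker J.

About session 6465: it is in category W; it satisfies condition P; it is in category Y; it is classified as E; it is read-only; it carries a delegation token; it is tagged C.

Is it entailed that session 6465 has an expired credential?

By R1 (it is in category W): it is authenticated.
By R12 (it satisfies condition P, it is read-only): it is elevated.
By R16 (it is classified as E, it satisfies condition P): it is sandboxed.
By R4 (it is authenticated, it is elevated): it is denied.
By R10 (it is sandboxed, it is in category Y): it has attribute U.
By R20 (it has attribute U, it is read-only): it has marker J.
By R15 (it has marker J, it is in category W): it requires review.
By R17 (it requires review, it is denied): it has an expired credential.

Yes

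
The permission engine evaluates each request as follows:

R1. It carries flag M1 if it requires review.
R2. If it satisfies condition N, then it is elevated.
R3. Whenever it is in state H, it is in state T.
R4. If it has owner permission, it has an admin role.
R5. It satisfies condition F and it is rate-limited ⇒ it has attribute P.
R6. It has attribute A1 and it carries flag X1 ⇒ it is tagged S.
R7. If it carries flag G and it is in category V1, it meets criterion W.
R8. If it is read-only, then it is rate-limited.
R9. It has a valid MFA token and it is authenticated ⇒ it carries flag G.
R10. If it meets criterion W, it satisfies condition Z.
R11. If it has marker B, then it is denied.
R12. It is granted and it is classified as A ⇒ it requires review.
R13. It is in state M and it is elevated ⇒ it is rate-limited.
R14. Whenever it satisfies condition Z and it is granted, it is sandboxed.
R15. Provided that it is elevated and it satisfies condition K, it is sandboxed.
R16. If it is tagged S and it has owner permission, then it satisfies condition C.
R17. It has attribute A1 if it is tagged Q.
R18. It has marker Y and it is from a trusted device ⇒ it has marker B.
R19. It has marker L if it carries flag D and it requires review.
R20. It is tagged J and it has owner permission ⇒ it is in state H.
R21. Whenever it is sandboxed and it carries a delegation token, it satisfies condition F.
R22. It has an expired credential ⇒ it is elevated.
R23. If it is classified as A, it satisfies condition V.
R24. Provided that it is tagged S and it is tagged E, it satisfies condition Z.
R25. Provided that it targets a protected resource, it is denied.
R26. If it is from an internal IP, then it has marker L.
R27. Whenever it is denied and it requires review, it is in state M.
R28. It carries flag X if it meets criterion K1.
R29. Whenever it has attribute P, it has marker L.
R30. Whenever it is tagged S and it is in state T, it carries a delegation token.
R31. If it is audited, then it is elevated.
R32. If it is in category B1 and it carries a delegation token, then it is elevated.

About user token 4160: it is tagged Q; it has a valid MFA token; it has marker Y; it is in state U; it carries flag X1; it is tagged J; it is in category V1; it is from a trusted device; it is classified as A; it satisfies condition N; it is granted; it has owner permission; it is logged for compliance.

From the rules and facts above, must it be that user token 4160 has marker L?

Forward chaining from the given facts derives: is elevated, has an admin role, requires review, has attribute A1, has marker B, is in state H, satisfies condition V, carries flag M1, is in state T, is tagged S, is denied, satisfies condition C, is in state M, carries a delegation token, is rate-limited.
Rules concluding "it has marker L": R19 needs "it carries flag D"; R26 needs "it is from an internal IP"; R29 needs "it has attribute P" — none of these are established.

No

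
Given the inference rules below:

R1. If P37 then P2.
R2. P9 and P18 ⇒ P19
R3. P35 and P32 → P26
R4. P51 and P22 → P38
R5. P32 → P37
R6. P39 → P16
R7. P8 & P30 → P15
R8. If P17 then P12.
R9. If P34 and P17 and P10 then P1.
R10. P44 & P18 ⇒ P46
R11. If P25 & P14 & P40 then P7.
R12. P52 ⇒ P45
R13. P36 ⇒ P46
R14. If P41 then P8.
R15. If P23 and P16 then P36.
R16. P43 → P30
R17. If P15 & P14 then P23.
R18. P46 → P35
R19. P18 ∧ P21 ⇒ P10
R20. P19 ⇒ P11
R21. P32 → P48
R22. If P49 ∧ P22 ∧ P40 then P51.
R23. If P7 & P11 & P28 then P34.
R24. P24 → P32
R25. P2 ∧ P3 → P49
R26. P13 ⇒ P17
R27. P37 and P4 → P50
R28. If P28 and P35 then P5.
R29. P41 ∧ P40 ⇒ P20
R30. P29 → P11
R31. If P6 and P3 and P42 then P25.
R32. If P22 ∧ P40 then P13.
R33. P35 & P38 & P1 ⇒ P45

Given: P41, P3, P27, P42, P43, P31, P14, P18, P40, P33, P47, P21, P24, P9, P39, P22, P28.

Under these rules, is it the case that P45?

No

Forward chaining from the given facts derives: P19, P16, P8, P30, P10, P11, P32, P20, P13, P37, P15, P23, P48, P17, P2, P12, P36, P49, P46, P35, P51, P5, P26, P38.
Rules concluding P45: R12 needs P52; R33 needs P1 — none of these are established.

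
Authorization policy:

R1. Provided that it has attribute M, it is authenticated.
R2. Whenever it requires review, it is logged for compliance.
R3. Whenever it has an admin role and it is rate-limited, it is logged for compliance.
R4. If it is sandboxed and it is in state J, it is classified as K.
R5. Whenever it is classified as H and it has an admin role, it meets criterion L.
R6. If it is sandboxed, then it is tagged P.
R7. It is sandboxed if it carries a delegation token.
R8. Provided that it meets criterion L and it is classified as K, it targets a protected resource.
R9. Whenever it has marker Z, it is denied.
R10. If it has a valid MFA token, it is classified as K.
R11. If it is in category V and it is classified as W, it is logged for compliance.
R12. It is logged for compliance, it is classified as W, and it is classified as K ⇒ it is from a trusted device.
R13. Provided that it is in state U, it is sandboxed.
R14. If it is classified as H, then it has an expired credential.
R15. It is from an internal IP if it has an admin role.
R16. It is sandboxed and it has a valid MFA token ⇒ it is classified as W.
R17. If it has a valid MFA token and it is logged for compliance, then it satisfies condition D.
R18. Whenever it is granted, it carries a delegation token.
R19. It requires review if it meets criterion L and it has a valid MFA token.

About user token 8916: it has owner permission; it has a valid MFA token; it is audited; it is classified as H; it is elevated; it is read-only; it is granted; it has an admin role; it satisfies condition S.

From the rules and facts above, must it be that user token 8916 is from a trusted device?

Yes

By R5 (it is classified as H, it has an admin role): it meets criterion L.
By R10 (it has a valid MFA token): it is classified as K.
By R18 (it is granted): it carries a delegation token.
By R19 (it meets criterion L, it has a valid MFA token): it requires review.
By R2 (it requires review): it is logged for compliance.
By R7 (it carries a delegation token): it is sandboxed.
By R16 (it is sandboxed, it has a valid MFA token): it is classified as W.
By R12 (it is logged for compliance, it is classified as W, it is classified as K): it is from a trusted device.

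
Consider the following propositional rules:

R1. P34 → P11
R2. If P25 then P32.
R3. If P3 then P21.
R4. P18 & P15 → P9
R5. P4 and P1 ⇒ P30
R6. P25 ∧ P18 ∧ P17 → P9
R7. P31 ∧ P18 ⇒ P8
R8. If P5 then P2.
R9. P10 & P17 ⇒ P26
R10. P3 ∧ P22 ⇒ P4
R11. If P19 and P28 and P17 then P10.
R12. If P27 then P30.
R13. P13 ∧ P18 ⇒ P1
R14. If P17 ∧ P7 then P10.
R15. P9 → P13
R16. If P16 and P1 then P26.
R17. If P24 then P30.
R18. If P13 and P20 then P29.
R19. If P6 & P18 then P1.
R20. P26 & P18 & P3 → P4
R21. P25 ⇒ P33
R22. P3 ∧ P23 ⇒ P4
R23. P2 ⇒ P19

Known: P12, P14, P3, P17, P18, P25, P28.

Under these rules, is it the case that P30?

Forward chaining from the given facts derives: P32, P21, P9, P13, P33, P1.
Rules concluding P30: R5 needs P4; R12 needs P27; R17 needs P24 — none of these are established.

No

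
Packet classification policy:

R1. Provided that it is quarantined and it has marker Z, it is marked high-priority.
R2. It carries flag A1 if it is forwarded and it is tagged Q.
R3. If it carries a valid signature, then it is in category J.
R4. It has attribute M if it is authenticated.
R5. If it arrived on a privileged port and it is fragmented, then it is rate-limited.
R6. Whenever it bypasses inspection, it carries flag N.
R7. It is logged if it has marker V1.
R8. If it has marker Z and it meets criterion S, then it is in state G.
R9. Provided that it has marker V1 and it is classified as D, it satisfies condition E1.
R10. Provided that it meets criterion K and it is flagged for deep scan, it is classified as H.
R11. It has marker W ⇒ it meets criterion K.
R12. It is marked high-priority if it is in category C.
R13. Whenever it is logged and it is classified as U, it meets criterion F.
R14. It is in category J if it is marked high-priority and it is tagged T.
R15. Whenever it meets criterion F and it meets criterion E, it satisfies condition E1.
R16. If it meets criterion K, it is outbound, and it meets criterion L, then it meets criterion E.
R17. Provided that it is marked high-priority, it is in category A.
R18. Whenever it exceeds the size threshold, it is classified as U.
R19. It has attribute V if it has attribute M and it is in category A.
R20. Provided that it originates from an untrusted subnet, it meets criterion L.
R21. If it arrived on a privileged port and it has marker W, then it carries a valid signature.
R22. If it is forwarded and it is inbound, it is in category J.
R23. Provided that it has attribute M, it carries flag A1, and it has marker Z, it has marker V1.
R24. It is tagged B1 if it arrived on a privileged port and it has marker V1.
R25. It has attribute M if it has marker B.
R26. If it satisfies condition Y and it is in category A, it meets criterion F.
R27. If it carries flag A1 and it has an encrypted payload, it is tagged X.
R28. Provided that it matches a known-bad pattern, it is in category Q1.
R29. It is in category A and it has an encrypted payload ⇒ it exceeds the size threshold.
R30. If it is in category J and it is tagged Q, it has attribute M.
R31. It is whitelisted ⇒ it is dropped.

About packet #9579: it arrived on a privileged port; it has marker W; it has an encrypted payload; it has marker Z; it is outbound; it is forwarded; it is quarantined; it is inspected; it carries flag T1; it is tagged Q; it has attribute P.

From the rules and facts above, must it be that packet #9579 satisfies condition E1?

Forward chaining from the given facts derives: is marked high-priority, carries flag A1, meets criterion K, is in category A, carries a valid signature, is tagged X, exceeds the size threshold, is in category J, is classified as U, has attribute M, has attribute V, has marker V1, is tagged B1, is logged, meets criterion F.
Rules concluding "it satisfies condition E1": R9 needs "it is classified as D"; R15 needs "it meets criterion E" — none of these are established.

No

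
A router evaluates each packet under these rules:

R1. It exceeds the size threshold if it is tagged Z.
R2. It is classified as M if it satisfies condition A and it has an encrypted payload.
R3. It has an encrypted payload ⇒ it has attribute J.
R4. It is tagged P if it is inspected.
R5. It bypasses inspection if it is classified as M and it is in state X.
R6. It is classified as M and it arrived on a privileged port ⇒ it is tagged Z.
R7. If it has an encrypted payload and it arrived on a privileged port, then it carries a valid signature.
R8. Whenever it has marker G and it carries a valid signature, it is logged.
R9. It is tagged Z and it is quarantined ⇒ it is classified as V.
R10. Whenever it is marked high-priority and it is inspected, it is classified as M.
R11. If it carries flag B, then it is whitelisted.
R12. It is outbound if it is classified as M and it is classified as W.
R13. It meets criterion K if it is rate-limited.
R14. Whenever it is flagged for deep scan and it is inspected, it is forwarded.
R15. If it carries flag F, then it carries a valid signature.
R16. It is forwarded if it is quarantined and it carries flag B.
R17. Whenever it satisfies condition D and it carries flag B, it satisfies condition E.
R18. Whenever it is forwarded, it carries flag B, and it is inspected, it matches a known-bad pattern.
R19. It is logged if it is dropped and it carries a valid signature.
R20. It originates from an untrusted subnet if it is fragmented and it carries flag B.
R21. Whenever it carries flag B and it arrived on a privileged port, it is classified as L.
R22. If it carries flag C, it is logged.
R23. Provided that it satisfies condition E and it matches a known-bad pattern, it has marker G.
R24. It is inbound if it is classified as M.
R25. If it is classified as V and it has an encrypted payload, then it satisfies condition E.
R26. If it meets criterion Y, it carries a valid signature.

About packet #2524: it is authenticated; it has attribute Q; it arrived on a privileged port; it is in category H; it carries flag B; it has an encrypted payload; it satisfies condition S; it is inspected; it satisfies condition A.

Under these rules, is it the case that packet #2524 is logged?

Forward chaining from the given facts derives: is classified as M, has attribute J, is tagged P, is tagged Z, carries a valid signature, is whitelisted, is classified as L, is inbound, exceeds the size threshold.
Rules concluding "it is logged": R8 needs "it has marker G"; R19 needs "it is dropped"; R22 needs "it carries flag C" — none of these are established.

No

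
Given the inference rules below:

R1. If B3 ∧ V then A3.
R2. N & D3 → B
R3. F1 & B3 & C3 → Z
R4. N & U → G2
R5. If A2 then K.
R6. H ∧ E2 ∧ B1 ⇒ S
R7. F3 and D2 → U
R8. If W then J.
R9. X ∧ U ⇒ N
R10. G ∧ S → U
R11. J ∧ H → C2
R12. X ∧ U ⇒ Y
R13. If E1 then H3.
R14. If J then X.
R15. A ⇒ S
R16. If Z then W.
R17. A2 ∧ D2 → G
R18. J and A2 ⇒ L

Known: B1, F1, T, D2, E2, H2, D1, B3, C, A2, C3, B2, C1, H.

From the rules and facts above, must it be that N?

Yes

Z  (by R3: F1, B3, C3)
S  (by R6: H, E2, B1)
W  (by R16: Z)
G  (by R17: A2, D2)
J  (by R8: W)
U  (by R10: G, S)
X  (by R14: J)
N  (by R9: X, U)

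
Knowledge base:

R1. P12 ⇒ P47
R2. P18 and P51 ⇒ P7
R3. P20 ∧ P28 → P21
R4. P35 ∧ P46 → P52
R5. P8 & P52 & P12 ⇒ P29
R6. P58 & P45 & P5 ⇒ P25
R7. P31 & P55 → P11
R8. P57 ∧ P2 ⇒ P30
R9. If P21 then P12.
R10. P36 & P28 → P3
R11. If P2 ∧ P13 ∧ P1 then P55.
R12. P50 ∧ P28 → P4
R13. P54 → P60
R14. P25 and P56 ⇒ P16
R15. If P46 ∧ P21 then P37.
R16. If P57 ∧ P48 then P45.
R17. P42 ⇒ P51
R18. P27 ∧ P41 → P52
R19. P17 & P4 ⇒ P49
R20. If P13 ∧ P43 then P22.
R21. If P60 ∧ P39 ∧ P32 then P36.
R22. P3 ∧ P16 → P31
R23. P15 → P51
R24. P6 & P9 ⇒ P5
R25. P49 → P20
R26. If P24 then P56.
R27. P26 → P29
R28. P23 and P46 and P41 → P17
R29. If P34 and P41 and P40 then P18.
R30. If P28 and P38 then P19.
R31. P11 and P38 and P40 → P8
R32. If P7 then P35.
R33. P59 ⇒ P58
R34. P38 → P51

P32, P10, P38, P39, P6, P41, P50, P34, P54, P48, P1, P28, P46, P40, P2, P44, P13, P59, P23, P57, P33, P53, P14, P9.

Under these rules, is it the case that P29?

Forward chaining from the given facts derives: P30, P55, P4, P60, P45, P36, P5, P17, P18, P19, P58, P51, P7, P25, P3, P49, P20, P35, P21, P52, P12, P37, P47.
Rules concluding P29: R5 needs P8; R27 needs P26 — none of these are established.

No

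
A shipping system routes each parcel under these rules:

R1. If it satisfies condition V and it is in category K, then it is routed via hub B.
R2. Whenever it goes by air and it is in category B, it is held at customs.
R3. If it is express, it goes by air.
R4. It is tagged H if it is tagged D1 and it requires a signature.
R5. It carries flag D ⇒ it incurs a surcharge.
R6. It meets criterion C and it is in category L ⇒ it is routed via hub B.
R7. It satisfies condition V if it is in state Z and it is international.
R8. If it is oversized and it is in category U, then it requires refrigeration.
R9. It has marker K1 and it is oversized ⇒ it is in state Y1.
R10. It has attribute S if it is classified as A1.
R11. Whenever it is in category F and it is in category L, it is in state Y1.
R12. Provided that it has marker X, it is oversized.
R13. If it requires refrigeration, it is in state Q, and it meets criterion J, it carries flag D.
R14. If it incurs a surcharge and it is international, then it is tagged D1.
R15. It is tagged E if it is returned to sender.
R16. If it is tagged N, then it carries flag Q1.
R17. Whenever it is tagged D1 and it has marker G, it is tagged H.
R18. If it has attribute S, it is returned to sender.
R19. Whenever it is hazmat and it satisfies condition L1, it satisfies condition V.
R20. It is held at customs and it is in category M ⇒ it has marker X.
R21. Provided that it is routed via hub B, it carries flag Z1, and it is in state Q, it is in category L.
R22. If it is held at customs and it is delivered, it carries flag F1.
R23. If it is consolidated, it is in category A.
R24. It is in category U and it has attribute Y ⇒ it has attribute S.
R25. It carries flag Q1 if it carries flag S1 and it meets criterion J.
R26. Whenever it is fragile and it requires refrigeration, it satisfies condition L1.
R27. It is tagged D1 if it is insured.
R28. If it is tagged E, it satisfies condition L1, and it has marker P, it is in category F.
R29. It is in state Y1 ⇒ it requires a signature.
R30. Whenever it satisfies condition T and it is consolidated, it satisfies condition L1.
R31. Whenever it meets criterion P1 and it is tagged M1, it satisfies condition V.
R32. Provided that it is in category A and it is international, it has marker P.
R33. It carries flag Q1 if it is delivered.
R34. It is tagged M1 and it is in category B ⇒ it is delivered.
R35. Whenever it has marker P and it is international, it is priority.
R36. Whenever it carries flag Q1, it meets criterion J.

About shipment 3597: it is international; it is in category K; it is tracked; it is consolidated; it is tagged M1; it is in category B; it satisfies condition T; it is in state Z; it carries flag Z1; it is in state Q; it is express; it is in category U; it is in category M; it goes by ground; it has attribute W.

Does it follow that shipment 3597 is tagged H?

Forward chaining from the given facts derives: goes by air, satisfies condition V, is in category A, satisfies condition L1, has marker P, is delivered, is priority, is routed via hub B, is held at customs, has marker X, is in category L, carries flag F1, carries flag Q1, meets criterion J, is oversized, requires refrigeration, carries flag D, incurs a surcharge, is tagged D1.
Rules concluding "it is tagged H": R4 needs "it requires a signature"; R17 needs "it has marker G" — none of these are established.

No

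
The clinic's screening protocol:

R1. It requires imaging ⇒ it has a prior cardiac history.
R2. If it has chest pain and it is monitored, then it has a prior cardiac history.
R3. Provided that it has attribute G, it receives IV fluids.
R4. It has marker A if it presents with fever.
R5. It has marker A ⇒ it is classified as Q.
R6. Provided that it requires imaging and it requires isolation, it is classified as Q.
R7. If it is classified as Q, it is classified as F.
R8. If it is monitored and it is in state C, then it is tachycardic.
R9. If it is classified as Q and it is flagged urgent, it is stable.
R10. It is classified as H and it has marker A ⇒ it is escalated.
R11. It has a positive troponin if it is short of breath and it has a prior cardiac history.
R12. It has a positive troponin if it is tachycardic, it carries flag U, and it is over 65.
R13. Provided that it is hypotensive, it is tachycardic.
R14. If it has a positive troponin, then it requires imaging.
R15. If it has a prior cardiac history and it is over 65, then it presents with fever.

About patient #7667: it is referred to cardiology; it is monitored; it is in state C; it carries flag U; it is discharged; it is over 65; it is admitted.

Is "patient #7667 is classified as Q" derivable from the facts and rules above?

Yes

By R8 (it is monitored, it is in state C): it is tachycardic.
By R12 (it is tachycardic, it carries flag U, it is over 65): it has a positive troponin.
By R14 (it has a positive troponin): it requires imaging.
By R1 (it requires imaging): it has a prior cardiac history.
By R15 (it has a prior cardiac history, it is over 65): it presents with fever.
By R4 (it presents with fever): it has marker A.
By R5 (it has marker A): it is classified as Q.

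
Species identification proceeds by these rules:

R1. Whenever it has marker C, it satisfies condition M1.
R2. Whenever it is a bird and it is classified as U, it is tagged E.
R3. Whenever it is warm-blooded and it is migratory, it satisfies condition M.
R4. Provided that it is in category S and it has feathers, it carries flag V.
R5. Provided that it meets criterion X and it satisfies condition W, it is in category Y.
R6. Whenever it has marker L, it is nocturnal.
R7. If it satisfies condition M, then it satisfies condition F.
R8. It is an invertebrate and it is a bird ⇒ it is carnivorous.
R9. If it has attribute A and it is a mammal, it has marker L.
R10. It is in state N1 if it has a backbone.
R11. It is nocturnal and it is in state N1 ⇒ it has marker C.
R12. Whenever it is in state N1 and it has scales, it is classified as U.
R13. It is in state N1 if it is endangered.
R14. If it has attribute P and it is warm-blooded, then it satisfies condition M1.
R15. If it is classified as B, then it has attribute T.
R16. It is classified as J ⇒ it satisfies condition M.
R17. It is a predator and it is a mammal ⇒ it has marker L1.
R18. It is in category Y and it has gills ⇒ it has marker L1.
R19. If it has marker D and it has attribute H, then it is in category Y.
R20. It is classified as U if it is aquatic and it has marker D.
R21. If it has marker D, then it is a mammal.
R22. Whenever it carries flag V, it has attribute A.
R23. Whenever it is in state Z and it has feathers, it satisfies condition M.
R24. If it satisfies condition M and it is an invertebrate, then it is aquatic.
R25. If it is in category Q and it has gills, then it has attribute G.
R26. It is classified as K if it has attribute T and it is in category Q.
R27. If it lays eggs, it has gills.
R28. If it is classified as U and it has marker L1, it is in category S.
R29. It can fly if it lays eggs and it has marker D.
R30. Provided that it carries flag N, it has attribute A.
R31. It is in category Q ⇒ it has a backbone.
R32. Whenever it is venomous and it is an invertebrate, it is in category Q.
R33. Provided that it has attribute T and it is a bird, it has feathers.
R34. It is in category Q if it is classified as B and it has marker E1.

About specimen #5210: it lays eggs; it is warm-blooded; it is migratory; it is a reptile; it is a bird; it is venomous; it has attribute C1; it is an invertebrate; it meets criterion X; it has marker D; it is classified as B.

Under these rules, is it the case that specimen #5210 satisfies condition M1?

No

Forward chaining from the given facts derives: satisfies condition M, satisfies condition F, is carnivorous, has attribute T, is a mammal, is aquatic, has gills, can fly, is in category Q, has feathers, is classified as U, has attribute G, is classified as K, has a backbone, is tagged E, is in state N1.
Rules concluding "it satisfies condition M1": R1 needs "it has marker C"; R14 needs "it has attribute P" — none of these are established.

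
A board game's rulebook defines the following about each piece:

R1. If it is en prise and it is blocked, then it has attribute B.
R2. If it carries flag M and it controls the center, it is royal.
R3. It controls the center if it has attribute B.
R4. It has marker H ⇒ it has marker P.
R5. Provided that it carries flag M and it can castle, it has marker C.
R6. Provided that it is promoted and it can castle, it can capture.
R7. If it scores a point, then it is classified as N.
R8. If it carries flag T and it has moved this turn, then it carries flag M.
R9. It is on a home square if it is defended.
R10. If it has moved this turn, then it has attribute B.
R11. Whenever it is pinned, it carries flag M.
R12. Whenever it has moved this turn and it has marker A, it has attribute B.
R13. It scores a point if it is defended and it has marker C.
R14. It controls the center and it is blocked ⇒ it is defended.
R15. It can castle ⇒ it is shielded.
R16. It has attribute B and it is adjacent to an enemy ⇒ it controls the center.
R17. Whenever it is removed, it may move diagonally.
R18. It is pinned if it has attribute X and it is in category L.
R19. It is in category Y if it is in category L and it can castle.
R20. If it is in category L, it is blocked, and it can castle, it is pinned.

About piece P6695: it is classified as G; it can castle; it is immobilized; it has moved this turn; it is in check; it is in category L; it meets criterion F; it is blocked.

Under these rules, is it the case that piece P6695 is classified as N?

Yes

By R10 (it has moved this turn): it has attribute B.
By R20 (it is in category L, it is blocked, it can castle): it is pinned.
By R3 (it has attribute B): it controls the center.
By R11 (it is pinned): it carries flag M.
By R14 (it controls the center, it is blocked): it is defended.
By R5 (it carries flag M, it can castle): it has marker C.
By R13 (it is defended, it has marker C): it scores a point.
By R7 (it scores a point): it is classified as N.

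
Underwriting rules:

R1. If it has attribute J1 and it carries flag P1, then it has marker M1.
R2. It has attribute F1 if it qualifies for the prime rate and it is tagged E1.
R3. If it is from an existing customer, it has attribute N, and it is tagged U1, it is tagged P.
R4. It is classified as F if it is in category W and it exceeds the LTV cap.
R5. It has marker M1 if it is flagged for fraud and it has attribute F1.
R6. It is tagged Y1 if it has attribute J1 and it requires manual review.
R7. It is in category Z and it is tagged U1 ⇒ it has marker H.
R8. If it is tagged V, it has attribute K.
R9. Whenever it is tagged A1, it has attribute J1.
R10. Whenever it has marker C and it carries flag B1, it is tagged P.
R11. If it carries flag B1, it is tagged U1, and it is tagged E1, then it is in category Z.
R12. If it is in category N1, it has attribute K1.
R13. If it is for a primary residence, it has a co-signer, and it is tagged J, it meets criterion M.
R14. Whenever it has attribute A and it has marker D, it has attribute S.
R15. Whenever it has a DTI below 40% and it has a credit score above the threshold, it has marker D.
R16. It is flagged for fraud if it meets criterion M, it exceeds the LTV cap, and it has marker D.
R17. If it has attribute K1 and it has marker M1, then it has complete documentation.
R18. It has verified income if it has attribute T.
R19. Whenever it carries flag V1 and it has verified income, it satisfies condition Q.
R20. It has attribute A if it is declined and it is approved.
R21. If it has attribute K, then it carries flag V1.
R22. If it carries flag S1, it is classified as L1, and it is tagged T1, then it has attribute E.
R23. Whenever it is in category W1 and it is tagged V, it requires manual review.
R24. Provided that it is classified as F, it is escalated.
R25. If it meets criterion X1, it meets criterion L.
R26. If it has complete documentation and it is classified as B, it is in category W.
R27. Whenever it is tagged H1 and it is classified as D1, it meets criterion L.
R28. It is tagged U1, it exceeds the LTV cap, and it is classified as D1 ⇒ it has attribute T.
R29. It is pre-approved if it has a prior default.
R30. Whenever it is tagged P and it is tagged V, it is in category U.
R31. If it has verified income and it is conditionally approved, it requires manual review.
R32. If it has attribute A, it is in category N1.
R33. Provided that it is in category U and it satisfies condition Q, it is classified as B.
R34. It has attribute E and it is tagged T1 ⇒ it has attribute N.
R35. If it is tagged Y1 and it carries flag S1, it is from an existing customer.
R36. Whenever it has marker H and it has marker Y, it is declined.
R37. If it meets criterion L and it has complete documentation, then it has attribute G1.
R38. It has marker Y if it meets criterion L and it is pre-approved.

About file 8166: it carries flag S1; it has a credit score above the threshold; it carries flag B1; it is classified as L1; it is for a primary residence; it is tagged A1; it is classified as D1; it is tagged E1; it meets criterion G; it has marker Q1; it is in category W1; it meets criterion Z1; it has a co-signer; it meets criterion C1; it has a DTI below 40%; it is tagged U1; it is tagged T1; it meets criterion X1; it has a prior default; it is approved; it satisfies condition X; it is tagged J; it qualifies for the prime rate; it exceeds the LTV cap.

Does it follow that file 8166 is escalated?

Forward chaining from the given facts derives: has attribute F1, has attribute J1, is in category Z, meets criterion M, has marker D, is flagged for fraud, has attribute E, meets criterion L, has attribute T, is pre-approved, has attribute N, has marker Y, has marker M1, has marker H, has verified income, is declined, has attribute A, is in category N1, has attribute K1, has attribute S, has complete documentation, has attribute G1.
The only rule concluding "it is escalated" is R24, which needs "it is classified as F"; that is never established.

No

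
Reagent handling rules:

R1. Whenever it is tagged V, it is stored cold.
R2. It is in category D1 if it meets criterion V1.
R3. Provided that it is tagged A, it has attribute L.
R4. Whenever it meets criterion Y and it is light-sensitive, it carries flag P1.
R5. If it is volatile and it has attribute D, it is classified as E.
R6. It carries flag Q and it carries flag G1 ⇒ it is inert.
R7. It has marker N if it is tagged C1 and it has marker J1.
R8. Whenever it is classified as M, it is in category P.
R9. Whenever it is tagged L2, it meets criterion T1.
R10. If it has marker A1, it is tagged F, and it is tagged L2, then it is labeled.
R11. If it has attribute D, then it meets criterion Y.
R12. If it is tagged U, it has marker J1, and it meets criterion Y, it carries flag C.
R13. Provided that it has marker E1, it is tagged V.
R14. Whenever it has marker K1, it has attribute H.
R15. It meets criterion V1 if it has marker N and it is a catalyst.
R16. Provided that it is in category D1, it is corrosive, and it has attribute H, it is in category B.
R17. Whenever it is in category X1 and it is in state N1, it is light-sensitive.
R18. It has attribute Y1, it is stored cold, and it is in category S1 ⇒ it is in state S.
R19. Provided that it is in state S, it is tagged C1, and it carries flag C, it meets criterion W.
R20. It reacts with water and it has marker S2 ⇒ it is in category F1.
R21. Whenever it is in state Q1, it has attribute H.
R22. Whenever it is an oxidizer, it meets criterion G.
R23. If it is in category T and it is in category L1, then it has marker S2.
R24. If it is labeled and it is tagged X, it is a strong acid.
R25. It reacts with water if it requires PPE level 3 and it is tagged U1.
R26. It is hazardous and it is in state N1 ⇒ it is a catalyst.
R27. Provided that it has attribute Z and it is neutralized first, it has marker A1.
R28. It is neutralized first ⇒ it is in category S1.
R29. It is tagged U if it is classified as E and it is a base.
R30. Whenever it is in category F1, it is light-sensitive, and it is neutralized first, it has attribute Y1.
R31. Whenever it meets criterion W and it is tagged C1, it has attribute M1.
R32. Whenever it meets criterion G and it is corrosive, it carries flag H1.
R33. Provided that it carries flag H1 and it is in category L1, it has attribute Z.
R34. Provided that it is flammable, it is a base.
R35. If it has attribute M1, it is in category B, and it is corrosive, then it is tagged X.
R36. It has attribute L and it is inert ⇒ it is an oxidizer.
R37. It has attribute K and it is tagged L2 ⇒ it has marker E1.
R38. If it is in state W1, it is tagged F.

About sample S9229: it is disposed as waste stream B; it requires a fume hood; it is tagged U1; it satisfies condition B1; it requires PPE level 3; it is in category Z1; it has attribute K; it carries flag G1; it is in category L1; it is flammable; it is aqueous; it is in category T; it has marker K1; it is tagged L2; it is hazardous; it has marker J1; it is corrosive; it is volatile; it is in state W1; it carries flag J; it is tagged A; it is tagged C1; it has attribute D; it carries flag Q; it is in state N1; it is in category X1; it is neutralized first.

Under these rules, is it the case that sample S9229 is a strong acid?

By R3 (it is tagged A): it has attribute L.
By R5 (it is volatile, it has attribute D): it is classified as E.
By R6 (it carries flag Q, it carries flag G1): it is inert.
By R7 (it is tagged C1, it has marker J1): it has marker N.
By R11 (it has attribute D): it meets criterion Y.
By R14 (it has marker K1): it has attribute H.
By R17 (it is in category X1, it is in state N1): it is light-sensitive.
By R23 (it is in category T, it is in category L1): it has marker S2.
By R25 (it requires PPE level 3, it is tagged U1): it reacts with water.
By R26 (it is hazardous, it is in state N1): it is a catalyst.
By R28 (it is neutralized first): it is in category S1.
By R34 (it is flammable): it is a base.
By R36 (it has attribute L, it is inert): it is an oxidizer.
By R37 (it has attribute K, it is tagged L2): it has marker E1.
By R38 (it is in state W1): it is tagged F.
By R13 (it has marker E1): it is tagged V.
By R15 (it has marker N, it is a catalyst): it meets criterion V1.
By R20 (it reacts with water, it has marker S2): it is in category F1.
By R22 (it is an oxidizer): it meets criterion G.
By R29 (it is classified as E, it is a base): it is tagged U.
By R30 (it is in category F1, it is light-sensitive, it is neutralized first): it has attribute Y1.
By R32 (it meets criterion G, it is corrosive): it carries flag H1.
By R33 (it carries flag H1, it is in category L1): it has attribute Z.
By R1 (it is tagged V): it is stored cold.
By R2 (it meets criterion V1): it is in category D1.
By R12 (it is tagged U, it has marker J1, it meets criterion Y): it carries flag C.
By R16 (it is in category D1, it is corrosive, it has attribute H): it is in category B.
By R18 (it has attribute Y1, it is stored cold, it is in category S1): it is in state S.
By R19 (it is in state S, it is tagged C1, it carries flag C): it meets criterion W.
By R27 (it has attribute Z, it is neutralized first): it has marker A1.
By R31 (it meets criterion W, it is tagged C1): it has attribute M1.
By R35 (it has attribute M1, it is in category B, it is corrosive): it is tagged X.
By R10 (it has marker A1, it is tagged F, it is tagged L2): it is labeled.
By R24 (it is labeled, it is tagged X): it is a strong acid.

Yes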